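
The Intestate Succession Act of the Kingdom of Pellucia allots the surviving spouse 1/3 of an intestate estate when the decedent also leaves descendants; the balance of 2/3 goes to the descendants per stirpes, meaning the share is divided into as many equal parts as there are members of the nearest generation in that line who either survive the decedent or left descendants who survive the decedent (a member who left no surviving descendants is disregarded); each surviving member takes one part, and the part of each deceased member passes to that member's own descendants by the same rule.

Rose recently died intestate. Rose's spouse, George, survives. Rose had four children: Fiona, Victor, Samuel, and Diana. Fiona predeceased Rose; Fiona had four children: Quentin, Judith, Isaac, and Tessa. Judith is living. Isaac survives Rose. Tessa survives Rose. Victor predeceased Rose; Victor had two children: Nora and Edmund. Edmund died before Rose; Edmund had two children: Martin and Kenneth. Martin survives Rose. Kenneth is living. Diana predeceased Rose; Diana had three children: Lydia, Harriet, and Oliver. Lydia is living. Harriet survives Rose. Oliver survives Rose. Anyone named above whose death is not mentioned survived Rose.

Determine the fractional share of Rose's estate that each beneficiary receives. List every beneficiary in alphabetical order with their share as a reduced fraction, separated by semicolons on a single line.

George 1/3; Harriet 1/18; Isaac 1/24; Judith 1/24; Kenneth 1/24; Lydia 1/18; Martin 1/24; Nora 1/12; Oliver 1/18; Quentin 1/24; Samuel 1/6; Tessa 1/24

George, as surviving spouse, takes 1/3.
The remaining 2/3 passes to Rose's descendants per stirpes.
The 2/3 is divided into 4 equal shares of 1/6 among Fiona, Victor, Samuel, Diana.
Fiona predeceased; the 1/6 allotted to Fiona's branch passes to Fiona's issue by representation.
The 1/6 is divided into 4 equal shares of 1/24 among Quentin, Judith, Isaac, Tessa.
Quentin is living and takes 1/24.
Judith is living and takes 1/24.
Isaac is living and takes 1/24.
Tessa is living and takes 1/24.
Victor predeceased; the 1/6 allotted to Victor's branch passes to Victor's issue by representation.
The 1/6 is divided into 2 equal shares of 1/12 among Nora, Edmund.
Nora is living and takes 1/12.
Edmund predeceased; the 1/12 allotted to Edmund's branch passes to Edmund's issue by representation.
The 1/12 is divided into 2 equal shares of 1/24 among Martin, Kenneth.
Martin is living and takes 1/24.
Kenneth is living and takes 1/24.
Samuel is living and takes 1/6.
Diana predeceased; the 1/6 allotted to Diana's branch passes to Diana's issue by representation.
The 1/6 is divided into 3 equal shares of 1/18 among Lydia, Harriet, Oliver.
Lydia is living and takes 1/18.
Harriet is living and takes 1/18.
Oliver is living and takes 1/18.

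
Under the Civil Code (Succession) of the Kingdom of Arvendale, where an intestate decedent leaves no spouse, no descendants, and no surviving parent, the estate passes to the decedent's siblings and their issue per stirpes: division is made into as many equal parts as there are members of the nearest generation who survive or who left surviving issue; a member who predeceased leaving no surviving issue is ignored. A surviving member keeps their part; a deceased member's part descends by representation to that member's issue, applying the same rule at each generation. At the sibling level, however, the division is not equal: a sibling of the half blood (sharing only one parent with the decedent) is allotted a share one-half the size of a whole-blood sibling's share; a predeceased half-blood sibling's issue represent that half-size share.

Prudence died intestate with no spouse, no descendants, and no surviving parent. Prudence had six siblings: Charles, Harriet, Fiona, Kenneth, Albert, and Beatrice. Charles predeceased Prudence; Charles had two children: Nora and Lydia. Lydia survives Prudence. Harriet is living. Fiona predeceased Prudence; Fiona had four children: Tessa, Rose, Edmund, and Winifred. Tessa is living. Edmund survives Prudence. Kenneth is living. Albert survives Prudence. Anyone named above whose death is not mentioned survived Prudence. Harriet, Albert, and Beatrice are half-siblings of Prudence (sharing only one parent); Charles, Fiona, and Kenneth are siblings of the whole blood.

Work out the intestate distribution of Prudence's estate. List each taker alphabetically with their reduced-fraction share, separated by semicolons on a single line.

Albert 1/9; Beatrice 1/9; Edmund 1/18; Harriet 1/9; Kenneth 2/9; Lydia 1/9; Nora 1/9; Rose 1/18; Tessa 1/18; Winifred 1/18

No spouse, descendants, or parent survives, so the estate passes to Prudence's siblings per stirpes.
Half-blood siblings count for one-half the weight of whole-blood siblings at the initial division.
Dividing 1 in proportion to weights (total weight 9/2): Charles (weight 1) → 2/9; Harriet (weight 1/2) → 1/9; Fiona (weight 1) → 2/9; Kenneth (weight 1) → 2/9; Albert (weight 1/2) → 1/9; Beatrice (weight 1/2) → 1/9.
Charles predeceased; the 2/9 allotted to Charles's branch passes to Charles's issue by representation.
The 2/9 is divided into 2 equal shares of 1/9 among Nora, Lydia.
Nora is living and takes 1/9.
Lydia is living and takes 1/9.
Harriet is living and takes 1/9.
Fiona predeceased; the 2/9 allotted to Fiona's branch passes to Fiona's issue by representation.
The 2/9 is divided into 4 equal shares of 1/18 among Tessa, Rose, Edmund, Winifred.
Tessa is living and takes 1/18.
Rose is living and takes 1/18.
Edmund is living and takes 1/18.
Winifred is living and takes 1/18.
Kenneth is living and takes 2/9.
Albert is living and takes 1/9.
Beatrice is living and takes 1/9.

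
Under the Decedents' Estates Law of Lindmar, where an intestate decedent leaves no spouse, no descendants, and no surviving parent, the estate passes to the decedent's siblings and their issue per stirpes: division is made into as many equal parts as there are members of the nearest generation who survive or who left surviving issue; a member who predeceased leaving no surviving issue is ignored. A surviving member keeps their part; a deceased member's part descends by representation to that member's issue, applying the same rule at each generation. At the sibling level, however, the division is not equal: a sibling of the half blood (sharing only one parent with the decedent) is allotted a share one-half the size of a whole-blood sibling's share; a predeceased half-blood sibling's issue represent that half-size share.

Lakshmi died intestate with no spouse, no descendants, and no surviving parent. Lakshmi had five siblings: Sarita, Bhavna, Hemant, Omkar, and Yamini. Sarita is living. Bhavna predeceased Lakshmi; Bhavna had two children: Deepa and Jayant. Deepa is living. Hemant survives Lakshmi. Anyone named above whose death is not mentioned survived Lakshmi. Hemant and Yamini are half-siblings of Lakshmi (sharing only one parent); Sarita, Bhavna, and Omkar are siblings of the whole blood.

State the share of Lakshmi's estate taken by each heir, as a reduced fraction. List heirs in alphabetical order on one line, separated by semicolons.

No spouse, descendants, or parent survives, so the estate passes to Lakshmi's siblings per stirpes.
Half-blood siblings count for one-half the weight of whole-blood siblings at the initial division.
Dividing 1 in proportion to weights (total weight 4): Sarita (weight 1) → 1/4; Bhavna (weight 1) → 1/4; Hemant (weight 1/2) → 1/8; Omkar (weight 1) → 1/4; Yamini (weight 1/2) → 1/8.
Sarita is living and takes 1/4.
Bhavna predeceased; the 1/4 allotted to Bhavna's branch passes to Bhavna's issue by representation.
The 1/4 is divided into 2 equal shares of 1/8 among Deepa, Jayant.
Deepa is living and takes 1/8.
Jayant is living and takes 1/8.
Hemant is living and takes 1/8.
Omkar is living and takes 1/4.
Yamini is living and takes 1/8.

Deepa 1/8; Hemant 1/8; Jayant 1/8; Omkar 1/4; Sarita 1/4; Yamini 1/8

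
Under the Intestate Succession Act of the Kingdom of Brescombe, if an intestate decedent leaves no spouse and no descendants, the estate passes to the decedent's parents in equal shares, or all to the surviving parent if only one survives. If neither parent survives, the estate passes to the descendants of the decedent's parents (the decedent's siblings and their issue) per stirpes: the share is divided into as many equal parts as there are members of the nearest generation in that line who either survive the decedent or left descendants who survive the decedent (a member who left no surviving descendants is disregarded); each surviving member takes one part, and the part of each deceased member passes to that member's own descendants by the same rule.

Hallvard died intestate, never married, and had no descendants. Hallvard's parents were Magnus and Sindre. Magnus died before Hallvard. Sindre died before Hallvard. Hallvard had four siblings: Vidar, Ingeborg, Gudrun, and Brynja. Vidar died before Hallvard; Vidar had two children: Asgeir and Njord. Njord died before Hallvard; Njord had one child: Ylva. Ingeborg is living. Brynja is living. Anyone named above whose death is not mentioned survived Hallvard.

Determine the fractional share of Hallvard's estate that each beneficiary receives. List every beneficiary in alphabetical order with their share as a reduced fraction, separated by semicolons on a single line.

Neither parent survives and there are no descendants, so the estate passes to Hallvard's siblings and their issue per stirpes.
The estate is divided into 4 equal shares of 1/4 among Vidar, Ingeborg, Gudrun, Brynja.
Vidar predeceased; the 1/4 allotted to Vidar's branch passes to Vidar's issue by representation.
The 1/4 is divided into 2 equal shares of 1/8 among Asgeir, Njord.
Asgeir is living and takes 1/8.
Njord predeceased; the 1/8 allotted to Njord's branch passes to Njord's issue by representation.
Ylva is the sole taker at this level and receives the full 1/8.
Ingeborg is living and takes 1/4.
Gudrun is living and takes 1/4.
Brynja is living and takes 1/4.

Asgeir 1/8; Brynja 1/4; Gudrun 1/4; Ingeborg 1/4; Ylva 1/8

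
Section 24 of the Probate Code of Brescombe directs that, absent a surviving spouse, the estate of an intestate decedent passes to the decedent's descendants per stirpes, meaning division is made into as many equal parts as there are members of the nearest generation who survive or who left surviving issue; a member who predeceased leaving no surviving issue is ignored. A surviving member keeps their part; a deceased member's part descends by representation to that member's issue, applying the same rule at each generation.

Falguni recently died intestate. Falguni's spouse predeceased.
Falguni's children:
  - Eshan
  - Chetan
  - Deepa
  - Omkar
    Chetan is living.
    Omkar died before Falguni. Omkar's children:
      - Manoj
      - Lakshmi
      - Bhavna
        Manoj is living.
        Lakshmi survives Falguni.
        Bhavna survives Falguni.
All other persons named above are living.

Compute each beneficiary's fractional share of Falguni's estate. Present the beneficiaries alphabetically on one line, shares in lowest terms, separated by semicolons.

There is no surviving spouse, so the entire estate passes to Falguni's descendants per stirpes.
The estate is divided into 4 equal shares of 1/4 among Eshan, Chetan, Deepa, Omkar.
Eshan is living and takes 1/4.
Chetan is living and takes 1/4.
Deepa is living and takes 1/4.
Omkar predeceased; the 1/4 allotted to Omkar's branch passes to Omkar's issue by representation.
The 1/4 is divided into 3 equal shares of 1/12 among Manoj, Lakshmi, Bhavna.
Manoj is living and takes 1/12.
Lakshmi is living and takes 1/12.
Bhavna is living and takes 1/12.

Bhavna 1/12; Chetan 1/4; Deepa 1/4; Eshan 1/4; Lakshmi 1/12; Manoj 1/12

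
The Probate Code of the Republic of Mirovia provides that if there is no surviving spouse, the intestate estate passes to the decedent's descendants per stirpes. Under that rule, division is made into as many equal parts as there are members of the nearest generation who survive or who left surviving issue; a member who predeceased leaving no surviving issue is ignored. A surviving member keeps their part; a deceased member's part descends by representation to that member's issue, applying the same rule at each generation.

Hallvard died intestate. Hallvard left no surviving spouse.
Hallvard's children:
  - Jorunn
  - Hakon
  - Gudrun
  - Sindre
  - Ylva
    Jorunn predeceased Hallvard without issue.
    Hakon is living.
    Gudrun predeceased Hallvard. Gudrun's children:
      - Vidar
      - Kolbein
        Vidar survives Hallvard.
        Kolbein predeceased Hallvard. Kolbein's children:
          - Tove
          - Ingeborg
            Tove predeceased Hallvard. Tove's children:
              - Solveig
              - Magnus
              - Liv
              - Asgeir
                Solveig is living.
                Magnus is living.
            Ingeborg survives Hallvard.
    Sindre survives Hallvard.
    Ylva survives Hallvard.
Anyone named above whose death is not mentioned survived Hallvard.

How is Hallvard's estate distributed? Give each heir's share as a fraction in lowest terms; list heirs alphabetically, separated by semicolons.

Asgeir 1/64; Hakon 1/4; Ingeborg 1/16; Liv 1/64; Magnus 1/64; Sindre 1/4; Solveig 1/64; Vidar 1/8; Ylva 1/4

There is no surviving spouse, so the entire estate passes to Hallvard's descendants per stirpes.
Jorunn left no surviving issue, so that branch lapses and is disregarded.
The estate is divided into 4 equal shares of 1/4 among Hakon, Gudrun, Sindre, Ylva.
Hakon is living and takes 1/4.
Gudrun predeceased; the 1/4 allotted to Gudrun's branch passes to Gudrun's issue by representation.
The 1/4 is divided into 2 equal shares of 1/8 among Vidar, Kolbein.
Vidar is living and takes 1/8.
Kolbein predeceased; the 1/8 allotted to Kolbein's branch passes to Kolbein's issue by representation.
The 1/8 is divided into 2 equal shares of 1/16 among Tove, Ingeborg.
Tove predeceased; the 1/16 allotted to Tove's branch passes to Tove's issue by representation.
The 1/16 is divided into 4 equal shares of 1/64 among Solveig, Magnus, Liv, Asgeir.
Solveig is living and takes 1/64.
Magnus is living and takes 1/64.
Liv is living and takes 1/64.
Asgeir is living and takes 1/64.
Ingeborg is living and takes 1/16.
Sindre is living and takes 1/4.
Ylva is living and takes 1/4.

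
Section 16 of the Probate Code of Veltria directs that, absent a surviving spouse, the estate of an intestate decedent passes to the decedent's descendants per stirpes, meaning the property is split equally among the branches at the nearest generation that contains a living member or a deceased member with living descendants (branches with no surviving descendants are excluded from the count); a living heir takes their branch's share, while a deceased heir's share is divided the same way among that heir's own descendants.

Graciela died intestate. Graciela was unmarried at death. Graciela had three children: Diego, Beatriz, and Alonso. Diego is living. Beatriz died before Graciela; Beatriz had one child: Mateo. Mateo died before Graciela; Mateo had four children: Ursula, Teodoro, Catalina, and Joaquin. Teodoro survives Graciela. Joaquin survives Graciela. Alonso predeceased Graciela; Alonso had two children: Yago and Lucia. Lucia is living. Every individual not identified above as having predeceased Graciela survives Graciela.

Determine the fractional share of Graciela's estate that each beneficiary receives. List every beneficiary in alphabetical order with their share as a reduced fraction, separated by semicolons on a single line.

Catalina 1/12; Diego 1/3; Joaquin 1/12; Lucia 1/6; Teodoro 1/12; Ursula 1/12; Yago 1/6

There is no surviving spouse, so the entire estate passes to Graciela's descendants per stirpes.
The estate is divided into 3 equal shares of 1/3 among Diego, Beatriz, Alonso.
Diego is living and takes 1/3.
Beatriz predeceased; the 1/3 allotted to Beatriz's branch passes to Beatriz's issue by representation.
Mateo's line is the sole branch at this level, so the full 1/3 passes to Mateo's issue by representation.
The 1/3 is divided into 4 equal shares of 1/12 among Ursula, Teodoro, Catalina, Joaquin.
Ursula is living and takes 1/12.
Teodoro is living and takes 1/12.
Catalina is living and takes 1/12.
Joaquin is living and takes 1/12.
Alonso predeceased; the 1/3 allotted to Alonso's branch passes to Alonso's issue by representation.
The 1/3 is divided into 2 equal shares of 1/6 among Yago, Lucia.
Yago is living and takes 1/6.
Lucia is living and takes 1/6.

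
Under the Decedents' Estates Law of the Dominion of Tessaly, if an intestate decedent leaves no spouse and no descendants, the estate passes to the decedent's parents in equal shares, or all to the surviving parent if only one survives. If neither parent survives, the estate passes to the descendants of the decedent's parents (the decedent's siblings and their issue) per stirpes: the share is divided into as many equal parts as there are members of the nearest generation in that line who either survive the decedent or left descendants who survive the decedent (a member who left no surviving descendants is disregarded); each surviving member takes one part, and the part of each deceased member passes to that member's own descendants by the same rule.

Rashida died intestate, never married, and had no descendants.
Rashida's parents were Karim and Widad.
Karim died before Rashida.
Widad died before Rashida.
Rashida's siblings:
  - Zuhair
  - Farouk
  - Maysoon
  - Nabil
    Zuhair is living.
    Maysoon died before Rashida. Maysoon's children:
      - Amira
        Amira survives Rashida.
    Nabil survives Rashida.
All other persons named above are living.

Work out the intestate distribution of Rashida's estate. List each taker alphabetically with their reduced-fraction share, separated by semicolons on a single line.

Neither parent survives and there are no descendants, so the estate passes to Rashida's siblings and their issue per stirpes.
The estate is divided into 4 equal shares of 1/4 among Zuhair, Farouk, Maysoon, Nabil.
Zuhair is living and takes 1/4.
Farouk is living and takes 1/4.
Maysoon predeceased; the 1/4 allotted to Maysoon's branch passes to Maysoon's issue by representation.
Amira is the sole taker at this level and receives the full 1/4.
Nabil is living and takes 1/4.

Amira 1/4; Farouk 1/4; Nabil 1/4; Zuhair 1/4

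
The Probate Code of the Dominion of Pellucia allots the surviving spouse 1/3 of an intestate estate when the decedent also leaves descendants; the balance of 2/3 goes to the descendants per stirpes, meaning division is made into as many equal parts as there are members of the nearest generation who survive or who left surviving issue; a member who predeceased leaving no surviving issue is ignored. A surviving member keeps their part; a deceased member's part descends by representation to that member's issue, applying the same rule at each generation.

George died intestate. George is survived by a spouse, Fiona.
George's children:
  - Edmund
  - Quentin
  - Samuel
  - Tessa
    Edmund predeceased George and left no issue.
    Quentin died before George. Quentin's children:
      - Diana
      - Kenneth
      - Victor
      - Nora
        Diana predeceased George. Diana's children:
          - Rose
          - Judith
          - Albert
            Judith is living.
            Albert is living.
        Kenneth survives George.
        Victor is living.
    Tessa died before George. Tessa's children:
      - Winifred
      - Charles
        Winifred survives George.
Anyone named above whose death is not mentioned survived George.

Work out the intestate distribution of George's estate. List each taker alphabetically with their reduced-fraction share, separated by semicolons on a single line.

Albert 1/54; Charles 1/9; Fiona 1/3; Judith 1/54; Kenneth 1/18; Nora 1/18; Rose 1/54; Samuel 2/9; Victor 1/18; Winifred 1/9

Fiona, as surviving spouse, takes 1/3.
The remaining 2/3 passes to George's descendants per stirpes.
Edmund left no surviving issue, so that branch lapses and is disregarded.
The 2/3 is divided into 3 equal shares of 2/9 among Quentin, Samuel, Tessa.
Quentin predeceased; the 2/9 allotted to Quentin's branch passes to Quentin's issue by representation.
The 2/9 is divided into 4 equal shares of 1/18 among Diana, Kenneth, Victor, Nora.
Diana predeceased; the 1/18 allotted to Diana's branch passes to Diana's issue by representation.
The 1/18 is divided into 3 equal shares of 1/54 among Rose, Judith, Albert.
Rose is living and takes 1/54.
Judith is living and takes 1/54.
Albert is living and takes 1/54.
Kenneth is living and takes 1/18.
Victor is living and takes 1/18.
Nora is living and takes 1/18.
Samuel is living and takes 2/9.
Tessa predeceased; the 2/9 allotted to Tessa's branch passes to Tessa's issue by representation.
The 2/9 is divided into 2 equal shares of 1/9 among Winifred, Charles.
Winifred is living and takes 1/9.
Charles is living and takes 1/9.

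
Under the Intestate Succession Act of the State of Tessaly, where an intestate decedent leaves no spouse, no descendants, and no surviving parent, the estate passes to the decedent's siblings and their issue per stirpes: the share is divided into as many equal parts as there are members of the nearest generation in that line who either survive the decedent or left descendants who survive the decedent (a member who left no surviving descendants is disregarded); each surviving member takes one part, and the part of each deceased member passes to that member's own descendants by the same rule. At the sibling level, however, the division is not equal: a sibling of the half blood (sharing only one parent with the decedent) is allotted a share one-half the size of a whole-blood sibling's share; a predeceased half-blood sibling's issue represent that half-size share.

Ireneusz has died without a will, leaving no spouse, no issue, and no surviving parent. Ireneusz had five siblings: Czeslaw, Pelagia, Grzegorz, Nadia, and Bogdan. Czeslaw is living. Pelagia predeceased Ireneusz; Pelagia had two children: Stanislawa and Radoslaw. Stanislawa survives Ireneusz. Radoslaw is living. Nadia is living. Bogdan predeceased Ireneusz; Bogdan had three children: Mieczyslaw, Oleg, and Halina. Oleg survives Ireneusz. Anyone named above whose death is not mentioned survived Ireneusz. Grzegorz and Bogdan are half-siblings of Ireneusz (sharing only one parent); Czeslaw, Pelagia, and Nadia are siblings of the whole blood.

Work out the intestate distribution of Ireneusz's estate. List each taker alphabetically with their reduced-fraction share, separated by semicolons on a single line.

Czeslaw 1/4; Grzegorz 1/8; Halina 1/24; Mieczyslaw 1/24; Nadia 1/4; Oleg 1/24; Radoslaw 1/8; Stanislawa 1/8

No spouse, descendants, or parent survives, so the estate passes to Ireneusz's siblings per stirpes.
Half-blood siblings count for one-half the weight of whole-blood siblings at the initial division.
Dividing 1 in proportion to weights (total weight 4): Czeslaw (weight 1) → 1/4; Pelagia (weight 1) → 1/4; Grzegorz (weight 1/2) → 1/8; Nadia (weight 1) → 1/4; Bogdan (weight 1/2) → 1/8.
Czeslaw is living and takes 1/4.
Pelagia predeceased; the 1/4 allotted to Pelagia's branch passes to Pelagia's issue by representation.
The 1/4 is divided into 2 equal shares of 1/8 among Stanislawa, Radoslaw.
Stanislawa is living and takes 1/8.
Radoslaw is living and takes 1/8.
Grzegorz is living and takes 1/8.
Nadia is living and takes 1/4.
Bogdan predeceased; the 1/8 allotted to Bogdan's branch passes to Bogdan's issue by representation.
The 1/8 is divided into 3 equal shares of 1/24 among Mieczyslaw, Oleg, Halina.
Mieczyslaw is living and takes 1/24.
Oleg is living and takes 1/24.
Halina is living and takes 1/24.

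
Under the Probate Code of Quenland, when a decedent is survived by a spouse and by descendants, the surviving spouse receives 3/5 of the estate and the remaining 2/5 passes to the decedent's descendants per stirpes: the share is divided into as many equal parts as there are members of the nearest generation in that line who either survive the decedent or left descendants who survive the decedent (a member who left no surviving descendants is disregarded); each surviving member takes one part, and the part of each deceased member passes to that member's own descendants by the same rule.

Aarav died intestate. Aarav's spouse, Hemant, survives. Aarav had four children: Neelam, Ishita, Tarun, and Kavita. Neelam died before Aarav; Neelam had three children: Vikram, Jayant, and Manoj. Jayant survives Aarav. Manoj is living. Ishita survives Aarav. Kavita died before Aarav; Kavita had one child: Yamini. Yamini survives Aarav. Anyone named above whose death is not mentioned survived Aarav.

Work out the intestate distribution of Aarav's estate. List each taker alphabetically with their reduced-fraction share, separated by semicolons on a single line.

Hemant, as surviving spouse, takes 3/5.
The remaining 2/5 passes to Aarav's descendants per stirpes.
The 2/5 is divided into 4 equal shares of 1/10 among Neelam, Ishita, Tarun, Kavita.
Neelam predeceased; the 1/10 allotted to Neelam's branch passes to Neelam's issue by representation.
The 1/10 is divided into 3 equal shares of 1/30 among Vikram, Jayant, Manoj.
Vikram is living and takes 1/30.
Jayant is living and takes 1/30.
Manoj is living and takes 1/30.
Ishita is living and takes 1/10.
Tarun is living and takes 1/10.
Kavita predeceased; the 1/10 allotted to Kavita's branch passes to Kavita's issue by representation.
Yamini is the sole taker at this level and receives the full 1/10.

Hemant 3/5; Ishita 1/10; Jayant 1/30; Manoj 1/30; Tarun 1/10; Vikram 1/30; Yamini 1/10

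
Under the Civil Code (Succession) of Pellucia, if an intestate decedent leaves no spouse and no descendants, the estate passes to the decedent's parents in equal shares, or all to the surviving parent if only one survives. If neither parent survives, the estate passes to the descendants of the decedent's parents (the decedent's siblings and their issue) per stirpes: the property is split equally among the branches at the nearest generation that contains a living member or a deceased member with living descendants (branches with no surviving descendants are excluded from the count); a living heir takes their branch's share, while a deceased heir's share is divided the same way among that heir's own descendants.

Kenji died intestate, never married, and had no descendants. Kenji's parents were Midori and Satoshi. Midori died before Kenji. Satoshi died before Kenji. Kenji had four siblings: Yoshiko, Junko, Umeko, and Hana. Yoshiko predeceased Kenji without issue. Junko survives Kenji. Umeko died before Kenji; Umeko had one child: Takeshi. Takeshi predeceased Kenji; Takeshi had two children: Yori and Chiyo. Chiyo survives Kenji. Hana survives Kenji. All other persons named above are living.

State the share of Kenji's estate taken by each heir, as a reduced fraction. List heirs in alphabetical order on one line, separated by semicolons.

Neither parent survives and there are no descendants, so the estate passes to Kenji's siblings and their issue per stirpes.
Yoshiko left no surviving issue, so that branch lapses and is disregarded.
The estate is divided into 3 equal shares of 1/3 among Junko, Umeko, Hana.
Junko is living and takes 1/3.
Umeko predeceased; the 1/3 allotted to Umeko's branch passes to Umeko's issue by representation.
Takeshi's line is the sole branch at this level, so the full 1/3 passes to Takeshi's issue by representation.
The 1/3 is divided into 2 equal shares of 1/6 among Yori, Chiyo.
Yori is living and takes 1/6.
Chiyo is living and takes 1/6.
Hana is living and takes 1/3.

Chiyo 1/6; Hana 1/3; Junko 1/3; Yori 1/6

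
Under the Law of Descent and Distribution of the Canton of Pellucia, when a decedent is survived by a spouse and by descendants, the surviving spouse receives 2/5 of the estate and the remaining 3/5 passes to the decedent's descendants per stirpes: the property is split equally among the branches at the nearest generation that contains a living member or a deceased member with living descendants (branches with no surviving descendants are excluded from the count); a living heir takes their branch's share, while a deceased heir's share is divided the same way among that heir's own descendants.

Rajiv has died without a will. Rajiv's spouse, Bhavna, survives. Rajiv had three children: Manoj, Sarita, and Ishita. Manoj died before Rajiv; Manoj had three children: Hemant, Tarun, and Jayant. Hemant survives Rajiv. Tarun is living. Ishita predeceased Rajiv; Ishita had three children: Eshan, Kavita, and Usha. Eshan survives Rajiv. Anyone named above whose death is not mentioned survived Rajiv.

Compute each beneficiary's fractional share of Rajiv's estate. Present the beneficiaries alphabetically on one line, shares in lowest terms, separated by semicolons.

Bhavna, as surviving spouse, takes 2/5.
The remaining 3/5 passes to Rajiv's descendants per stirpes.
The 3/5 is divided into 3 equal shares of 1/5 among Manoj, Sarita, Ishita.
Manoj predeceased; the 1/5 allotted to Manoj's branch passes to Manoj's issue by representation.
The 1/5 is divided into 3 equal shares of 1/15 among Hemant, Tarun, Jayant.
Hemant is living and takes 1/15.
Tarun is living and takes 1/15.
Jayant is living and takes 1/15.
Sarita is living and takes 1/5.
Ishita predeceased; the 1/5 allotted to Ishita's branch passes to Ishita's issue by representation.
The 1/5 is divided into 3 equal shares of 1/15 among Eshan, Kavita, Usha.
Eshan is living and takes 1/15.
Kavita is living and takes 1/15.
Usha is living and takes 1/15.

Bhavna 2/5; Eshan 1/15; Hemant 1/15; Jayant 1/15; Kavita 1/15; Sarita 1/5; Tarun 1/15; Usha 1/15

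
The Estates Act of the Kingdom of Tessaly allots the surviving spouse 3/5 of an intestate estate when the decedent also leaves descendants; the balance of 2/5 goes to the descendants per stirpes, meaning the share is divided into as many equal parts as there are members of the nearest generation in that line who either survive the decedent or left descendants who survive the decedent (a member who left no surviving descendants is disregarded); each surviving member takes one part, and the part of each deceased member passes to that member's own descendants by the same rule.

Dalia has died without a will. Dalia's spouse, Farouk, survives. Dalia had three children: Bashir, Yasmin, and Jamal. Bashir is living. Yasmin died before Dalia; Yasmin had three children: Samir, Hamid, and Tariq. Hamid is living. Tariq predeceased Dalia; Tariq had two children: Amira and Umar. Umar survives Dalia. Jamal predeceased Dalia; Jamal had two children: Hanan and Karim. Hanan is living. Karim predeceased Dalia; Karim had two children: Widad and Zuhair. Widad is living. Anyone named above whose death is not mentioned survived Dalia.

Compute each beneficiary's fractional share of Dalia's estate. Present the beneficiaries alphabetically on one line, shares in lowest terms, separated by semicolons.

Amira 1/45; Bashir 2/15; Farouk 3/5; Hamid 2/45; Hanan 1/15; Samir 2/45; Umar 1/45; Widad 1/30; Zuhair 1/30

Farouk, as surviving spouse, takes 3/5.
The remaining 2/5 passes to Dalia's descendants per stirpes.
The 2/5 is divided into 3 equal shares of 2/15 among Bashir, Yasmin, Jamal.
Bashir is living and takes 2/15.
Yasmin predeceased; the 2/15 allotted to Yasmin's branch passes to Yasmin's issue by representation.
The 2/15 is divided into 3 equal shares of 2/45 among Samir, Hamid, Tariq.
Samir is living and takes 2/45.
Hamid is living and takes 2/45.
Tariq predeceased; the 2/45 allotted to Tariq's branch passes to Tariq's issue by representation.
The 2/45 is divided into 2 equal shares of 1/45 among Amira, Umar.
Amira is living and takes 1/45.
Umar is living and takes 1/45.
Jamal predeceased; the 2/15 allotted to Jamal's branch passes to Jamal's issue by representation.
The 2/15 is divided into 2 equal shares of 1/15 among Hanan, Karim.
Hanan is living and takes 1/15.
Karim predeceased; the 1/15 allotted to Karim's branch passes to Karim's issue by representation.
The 1/15 is divided into 2 equal shares of 1/30 among Widad, Zuhair.
Widad is living and takes 1/30.
Zuhair is living and takes 1/30.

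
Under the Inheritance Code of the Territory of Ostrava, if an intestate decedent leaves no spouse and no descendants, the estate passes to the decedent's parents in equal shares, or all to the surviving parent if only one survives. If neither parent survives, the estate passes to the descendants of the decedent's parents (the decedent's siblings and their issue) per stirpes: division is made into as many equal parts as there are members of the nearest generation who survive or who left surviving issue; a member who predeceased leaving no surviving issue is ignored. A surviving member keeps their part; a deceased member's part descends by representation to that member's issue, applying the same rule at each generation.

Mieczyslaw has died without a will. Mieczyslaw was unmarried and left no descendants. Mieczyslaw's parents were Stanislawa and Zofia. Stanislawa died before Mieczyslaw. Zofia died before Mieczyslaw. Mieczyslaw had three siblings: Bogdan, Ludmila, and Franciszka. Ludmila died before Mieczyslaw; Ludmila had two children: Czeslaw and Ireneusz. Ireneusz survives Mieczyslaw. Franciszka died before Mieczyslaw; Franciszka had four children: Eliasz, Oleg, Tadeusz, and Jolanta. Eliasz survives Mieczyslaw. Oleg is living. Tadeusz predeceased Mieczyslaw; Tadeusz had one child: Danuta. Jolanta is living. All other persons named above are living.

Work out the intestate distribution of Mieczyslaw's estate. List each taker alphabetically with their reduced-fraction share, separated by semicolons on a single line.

Bogdan 1/3; Czeslaw 1/6; Danuta 1/12; Eliasz 1/12; Ireneusz 1/6; Jolanta 1/12; Oleg 1/12

Neither parent survives and there are no descendants, so the estate passes to Mieczyslaw's siblings and their issue per stirpes.
The estate is divided into 3 equal shares of 1/3 among Bogdan, Ludmila, Franciszka.
Bogdan is living and takes 1/3.
Ludmila predeceased; the 1/3 allotted to Ludmila's branch passes to Ludmila's issue by representation.
The 1/3 is divided into 2 equal shares of 1/6 among Czeslaw, Ireneusz.
Czeslaw is living and takes 1/6.
Ireneusz is living and takes 1/6.
Franciszka predeceased; the 1/3 allotted to Franciszka's branch passes to Franciszka's issue by representation.
The 1/3 is divided into 4 equal shares of 1/12 among Eliasz, Oleg, Tadeusz, Jolanta.
Eliasz is living and takes 1/12.
Oleg is living and takes 1/12.
Tadeusz predeceased; the 1/12 allotted to Tadeusz's branch passes to Tadeusz's issue by representation.
Danuta is the sole taker at this level and receives the full 1/12.
Jolanta is living and takes 1/12.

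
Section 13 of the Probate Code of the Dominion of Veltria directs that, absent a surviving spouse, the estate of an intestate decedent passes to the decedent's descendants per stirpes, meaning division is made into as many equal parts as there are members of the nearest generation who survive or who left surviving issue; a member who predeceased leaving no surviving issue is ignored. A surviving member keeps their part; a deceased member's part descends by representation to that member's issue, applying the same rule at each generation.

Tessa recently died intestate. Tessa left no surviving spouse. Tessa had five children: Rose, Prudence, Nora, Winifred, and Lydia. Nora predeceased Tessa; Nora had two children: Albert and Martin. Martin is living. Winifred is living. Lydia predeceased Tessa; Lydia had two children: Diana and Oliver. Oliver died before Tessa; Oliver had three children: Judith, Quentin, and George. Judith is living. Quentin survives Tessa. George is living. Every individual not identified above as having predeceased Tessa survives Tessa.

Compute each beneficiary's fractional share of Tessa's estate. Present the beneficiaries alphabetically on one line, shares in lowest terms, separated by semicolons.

Albert 1/10; Diana 1/10; George 1/30; Judith 1/30; Martin 1/10; Prudence 1/5; Quentin 1/30; Rose 1/5; Winifred 1/5

There is no surviving spouse, so the entire estate passes to Tessa's descendants per stirpes.
The estate is divided into 5 equal shares of 1/5 among Rose, Prudence, Nora, Winifred, Lydia.
Rose is living and takes 1/5.
Prudence is living and takes 1/5.
Nora predeceased; the 1/5 allotted to Nora's branch passes to Nora's issue by representation.
The 1/5 is divided into 2 equal shares of 1/10 among Albert, Martin.
Albert is living and takes 1/10.
Martin is living and takes 1/10.
Winifred is living and takes 1/5.
Lydia predeceased; the 1/5 allotted to Lydia's branch passes to Lydia's issue by representation.
The 1/5 is divided into 2 equal shares of 1/10 among Diana, Oliver.
Diana is living and takes 1/10.
Oliver predeceased; the 1/10 allotted to Oliver's branch passes to Oliver's issue by representation.
The 1/10 is divided into 3 equal shares of 1/30 among Judith, Quentin, George.
Judith is living and takes 1/30.
Quentin is living and takes 1/30.
George is living and takes 1/30.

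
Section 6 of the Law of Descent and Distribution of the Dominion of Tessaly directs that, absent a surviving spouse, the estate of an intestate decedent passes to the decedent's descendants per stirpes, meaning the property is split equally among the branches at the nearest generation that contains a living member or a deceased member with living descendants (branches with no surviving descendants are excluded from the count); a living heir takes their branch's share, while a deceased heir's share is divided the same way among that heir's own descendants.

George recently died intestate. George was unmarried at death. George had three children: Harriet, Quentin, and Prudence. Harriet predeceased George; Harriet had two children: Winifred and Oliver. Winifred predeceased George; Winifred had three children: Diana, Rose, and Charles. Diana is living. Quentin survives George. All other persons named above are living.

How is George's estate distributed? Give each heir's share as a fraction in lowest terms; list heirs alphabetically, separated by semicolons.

Charles 1/18; Diana 1/18; Oliver 1/6; Prudence 1/3; Quentin 1/3; Rose 1/18

There is no surviving spouse, so the entire estate passes to George's descendants per stirpes.
The estate is divided into 3 equal shares of 1/3 among Harriet, Quentin, Prudence.
Harriet predeceased; the 1/3 allotted to Harriet's branch passes to Harriet's issue by representation.
The 1/3 is divided into 2 equal shares of 1/6 among Winifred, Oliver.
Winifred predeceased; the 1/6 allotted to Winifred's branch passes to Winifred's issue by representation.
The 1/6 is divided into 3 equal shares of 1/18 among Diana, Rose, Charles.
Diana is living and takes 1/18.
Rose is living and takes 1/18.
Charles is living and takes 1/18.
Oliver is living and takes 1/6.
Quentin is living and takes 1/3.
Prudence is living and takes 1/3.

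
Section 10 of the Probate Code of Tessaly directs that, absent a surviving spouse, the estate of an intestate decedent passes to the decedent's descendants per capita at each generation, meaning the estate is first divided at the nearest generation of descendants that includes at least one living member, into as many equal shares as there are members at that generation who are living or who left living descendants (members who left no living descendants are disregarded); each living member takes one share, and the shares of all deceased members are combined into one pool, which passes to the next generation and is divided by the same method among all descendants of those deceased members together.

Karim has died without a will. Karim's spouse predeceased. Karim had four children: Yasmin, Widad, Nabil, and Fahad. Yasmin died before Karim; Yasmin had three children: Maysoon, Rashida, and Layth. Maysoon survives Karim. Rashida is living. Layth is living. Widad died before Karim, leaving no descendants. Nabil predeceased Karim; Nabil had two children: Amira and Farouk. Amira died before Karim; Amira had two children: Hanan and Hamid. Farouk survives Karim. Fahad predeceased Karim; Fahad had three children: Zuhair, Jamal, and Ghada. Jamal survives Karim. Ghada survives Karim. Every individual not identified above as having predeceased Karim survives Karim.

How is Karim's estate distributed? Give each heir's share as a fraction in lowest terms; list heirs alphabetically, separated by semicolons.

Farouk 1/8; Ghada 1/8; Hamid 1/16; Hanan 1/16; Jamal 1/8; Layth 1/8; Maysoon 1/8; Rashida 1/8; Zuhair 1/8

There is no surviving spouse, so the entire estate passes to Karim's descendants per capita at each generation.
No one at generation 1 (Yasmin, Nabil, Fahad) is living; moving to the next generation.
At generation 2 (Maysoon, Rashida, Layth, Amira, Farouk, Zuhair, Jamal, Ghada) there are 8 shares of (1)/8 = 1/8 each.
Living: Maysoon, Rashida, Layth, Farouk, Zuhair, Jamal, and Ghada — each takes 1/8.
Deceased: Amira. That 1/8 share is carried to generation 3.
At generation 3 (Hanan, Hamid) there are 2 shares of (1/8)/2 = 1/16 each.
Living: Hanan and Hamid — each takes 1/16.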